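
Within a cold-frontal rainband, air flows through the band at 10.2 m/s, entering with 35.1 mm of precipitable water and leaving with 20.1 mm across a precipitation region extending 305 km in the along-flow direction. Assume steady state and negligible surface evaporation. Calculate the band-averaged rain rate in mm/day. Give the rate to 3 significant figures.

R ≈ 43.3 mm/day

Column moisture flux per unit crosswind length is F = V × PW.
Inflow: F_in = 10.2 × 35.1 = 358.02 mm·m/s
Outflow: F_out = 10.2 × 20.1 = 205.02 mm·m/s
Steady-state rate R = (F_in − F_out)/L = (358.02 − 205.02) / 305000 m = 5.016e-04 mm/s.
R = 5.016e-04 × 3600 × 24 = 43.3 mm/day.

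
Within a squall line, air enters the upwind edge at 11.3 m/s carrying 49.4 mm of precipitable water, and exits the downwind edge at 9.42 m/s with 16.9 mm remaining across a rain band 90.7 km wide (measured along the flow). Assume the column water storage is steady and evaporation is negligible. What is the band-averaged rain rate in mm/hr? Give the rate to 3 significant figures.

Column moisture flux per unit crosswind length is F = V × PW.
Inflow: F_in = 11.3 × 49.4 = 558.22 mm·m/s
Outflow: F_out = 9.42 × 16.9 = 159.198 mm·m/s
Steady-state rate R = (F_in − F_out)/L = (558.22 − 159.198) / 90700 m = 4.399e-03 mm/s.
R = 4.399e-03 × 3600 = 15.8 mm/hr.

R ≈ 15.8 mm/hr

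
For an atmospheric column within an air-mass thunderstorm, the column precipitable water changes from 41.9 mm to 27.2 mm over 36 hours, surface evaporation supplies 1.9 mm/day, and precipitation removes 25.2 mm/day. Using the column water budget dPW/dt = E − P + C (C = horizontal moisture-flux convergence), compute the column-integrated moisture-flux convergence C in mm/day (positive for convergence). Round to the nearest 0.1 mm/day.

dPW/dt = (27.2 − 41.9) mm / (36/24 day) = -9.800 mm/day.
C = dPW/dt − E + P = (-9.800) − 1.9 + 25.2 = 13.5 mm/day.

C ≈ 13.5 mm/day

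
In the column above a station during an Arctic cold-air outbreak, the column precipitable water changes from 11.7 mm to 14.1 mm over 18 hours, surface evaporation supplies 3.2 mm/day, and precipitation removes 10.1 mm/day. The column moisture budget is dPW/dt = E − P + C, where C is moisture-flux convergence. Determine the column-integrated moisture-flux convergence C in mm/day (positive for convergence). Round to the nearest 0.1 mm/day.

C ≈ 10.1 mm/day

dPW/dt = (14.1 − 11.7) mm / (18/24 day) = +3.200 mm/day.
C = dPW/dt − E + P = (+3.200) − 3.2 + 10.1 = 10.1 mm/day.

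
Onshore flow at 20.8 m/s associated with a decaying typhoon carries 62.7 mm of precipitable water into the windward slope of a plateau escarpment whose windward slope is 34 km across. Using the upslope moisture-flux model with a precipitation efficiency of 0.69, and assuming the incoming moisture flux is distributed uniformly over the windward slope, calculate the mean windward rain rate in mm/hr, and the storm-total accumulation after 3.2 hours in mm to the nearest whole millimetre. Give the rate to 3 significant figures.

Incoming column moisture flux per unit ridge length: F = V × PW = 20.8 × 62.7 = 1304.16 mm·m/s.
Spread over the 34 km slope with efficiency ε = 0.69: R = ε·F/W = 0.69 × 1304.16 / 34000 m = 2.647e-02 mm/s.
R = 2.647e-02 × 3600 = 95.3 mm/hr.
Over 3.2 h: total = 95.3 × 3.2 = 304.96 ≈ 305 mm.

R ≈ 95.3 mm/hr; total ≈ 305 mm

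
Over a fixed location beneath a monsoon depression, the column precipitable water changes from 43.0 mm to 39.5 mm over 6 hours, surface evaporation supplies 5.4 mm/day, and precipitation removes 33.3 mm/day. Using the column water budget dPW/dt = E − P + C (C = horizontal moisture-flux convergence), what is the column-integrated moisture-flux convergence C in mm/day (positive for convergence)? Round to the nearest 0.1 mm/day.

C ≈ 13.9 mm/day

dPW/dt = (39.5 − 43.0) mm / (6/24 day) = -14.000 mm/day.
C = dPW/dt − E + P = (-14.000) − 5.4 + 33.3 = 13.9 mm/day.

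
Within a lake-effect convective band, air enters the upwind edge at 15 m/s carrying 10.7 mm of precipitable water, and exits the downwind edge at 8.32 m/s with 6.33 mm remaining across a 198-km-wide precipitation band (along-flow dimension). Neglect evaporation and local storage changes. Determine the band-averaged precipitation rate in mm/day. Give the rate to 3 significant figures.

Column moisture flux per unit crosswind length is F = V × PW.
Inflow: F_in = 15 × 10.7 = 160.5 mm·m/s
Outflow: F_out = 8.32 × 6.33 = 52.6656 mm·m/s
Steady-state rate R = (F_in − F_out)/L = (160.5 − 52.6656) / 198000 m = 5.446e-04 mm/s.
R = 5.446e-04 × 3600 × 24 = 47.1 mm/day.

R ≈ 47.1 mm/day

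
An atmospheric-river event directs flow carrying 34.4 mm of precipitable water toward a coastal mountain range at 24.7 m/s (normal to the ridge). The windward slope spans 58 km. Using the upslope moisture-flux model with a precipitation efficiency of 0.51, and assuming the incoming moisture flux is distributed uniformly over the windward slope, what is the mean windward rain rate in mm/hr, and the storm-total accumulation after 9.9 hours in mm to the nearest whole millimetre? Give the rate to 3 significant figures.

Incoming column moisture flux per unit ridge length: F = V × PW = 24.7 × 34.4 = 849.68 mm·m/s.
Spread over the 58 km slope with efficiency ε = 0.51: R = ε·F/W = 0.51 × 849.68 / 58000 m = 7.471e-03 mm/s.
R = 7.471e-03 × 3600 = 26.9 mm/hr.
Over 9.9 h: total = 26.9 × 9.9 = 266.31 ≈ 266 mm.

R ≈ 26.9 mm/hr; total ≈ 266 mm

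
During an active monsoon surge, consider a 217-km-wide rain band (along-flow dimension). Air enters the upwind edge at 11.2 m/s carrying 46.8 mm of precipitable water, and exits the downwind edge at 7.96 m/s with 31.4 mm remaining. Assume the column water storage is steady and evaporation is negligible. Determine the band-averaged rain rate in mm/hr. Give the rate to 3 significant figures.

Column moisture flux per unit crosswind length is F = V × PW.
Inflow: F_in = 11.2 × 46.8 = 524.16 mm·m/s
Outflow: F_out = 7.96 × 31.4 = 249.944 mm·m/s
Steady-state rate R = (F_in − F_out)/L = (524.16 − 249.944) / 217000 m = 1.264e-03 mm/s.
R = 1.264e-03 × 3600 = 4.55 mm/hr.

R ≈ 4.55 mm/hr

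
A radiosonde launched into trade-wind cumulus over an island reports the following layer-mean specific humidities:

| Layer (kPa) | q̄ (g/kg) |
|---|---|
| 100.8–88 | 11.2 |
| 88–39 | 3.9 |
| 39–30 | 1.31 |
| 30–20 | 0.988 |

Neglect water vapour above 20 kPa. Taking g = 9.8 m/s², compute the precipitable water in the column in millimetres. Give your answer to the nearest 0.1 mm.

PW ≈ 36.3 mm

Precipitable water is the column-integrated vapour mass per unit area: PW = (1/g) Σ q̄ Δp, with q in kg/kg and Δp in Pa (1 kg/m² of water = 1 mm).
Layer 100.8–88 kPa: Δp = 128 hPa = 12800 Pa, q̄ = 0.0112 kg/kg → 0.0112 × 12800 / 9.8 = 14.63 mm
Layer 88–39 kPa: Δp = 490 hPa = 49000 Pa, q̄ = 0.0039 kg/kg → 0.0039 × 49000 / 9.8 = 19.50 mm
Layer 39–30 kPa: Δp = 90 hPa = 9000 Pa, q̄ = 0.00131 kg/kg → 0.00131 × 9000 / 9.8 = 1.20 mm
Layer 30–20 kPa: Δp = 100 hPa = 10000 Pa, q̄ = 0.000988 kg/kg → 0.000988 × 10000 / 9.8 = 1.01 mm
PW = 14.63 + 19.50 + 1.20 + 1.01 = 36.34 ≈ 36.3 mm.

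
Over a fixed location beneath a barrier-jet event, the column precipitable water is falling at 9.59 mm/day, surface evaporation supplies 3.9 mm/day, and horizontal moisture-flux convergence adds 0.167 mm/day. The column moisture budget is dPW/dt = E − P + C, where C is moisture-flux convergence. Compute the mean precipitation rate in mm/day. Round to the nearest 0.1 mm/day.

P ≈ 13.7 mm/day

dPW/dt = -9.59 mm/day.
P = E + C − dPW/dt = 3.9 + (0.167) − (-9.59) = 13.7 mm/day.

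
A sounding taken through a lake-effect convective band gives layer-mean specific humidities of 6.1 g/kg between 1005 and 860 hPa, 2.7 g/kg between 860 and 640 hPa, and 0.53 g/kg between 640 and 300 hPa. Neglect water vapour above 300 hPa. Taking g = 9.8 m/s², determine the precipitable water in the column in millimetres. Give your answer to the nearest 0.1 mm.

PW ≈ 16.9 mm

Precipitable water is the column-integrated vapour mass per unit area: PW = (1/g) Σ q̄ Δp, with q in kg/kg and Δp in Pa (1 kg/m² of water = 1 mm).
Layer 1005–860 hPa: Δp = 145 hPa = 14500 Pa, q̄ = 0.0061 kg/kg → 0.0061 × 14500 / 9.8 = 9.03 mm
Layer 860–640 hPa: Δp = 220 hPa = 22000 Pa, q̄ = 0.0027 kg/kg → 0.0027 × 22000 / 9.8 = 6.06 mm
Layer 640–300 hPa: Δp = 340 hPa = 34000 Pa, q̄ = 0.00053 kg/kg → 0.00053 × 34000 / 9.8 = 1.84 mm
PW = 9.03 + 6.06 + 1.84 = 16.93 ≈ 16.9 mm.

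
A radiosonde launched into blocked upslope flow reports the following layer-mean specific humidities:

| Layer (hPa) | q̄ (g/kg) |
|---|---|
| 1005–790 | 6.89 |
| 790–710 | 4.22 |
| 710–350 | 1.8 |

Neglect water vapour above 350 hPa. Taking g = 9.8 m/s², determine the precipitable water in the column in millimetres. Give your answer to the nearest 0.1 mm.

Precipitable water is the column-integrated vapour mass per unit area: PW = (1/g) Σ q̄ Δp, with q in kg/kg and Δp in Pa (1 kg/m² of water = 1 mm).
Layer 1005–790 hPa: Δp = 215 hPa = 21500 Pa, q̄ = 0.00689 kg/kg → 0.00689 × 21500 / 9.8 = 15.12 mm
Layer 790–710 hPa: Δp = 80 hPa = 8000 Pa, q̄ = 0.00422 kg/kg → 0.00422 × 8000 / 9.8 = 3.44 mm
Layer 710–350 hPa: Δp = 360 hPa = 36000 Pa, q̄ = 0.0018 kg/kg → 0.0018 × 36000 / 9.8 = 6.61 mm
PW = 15.12 + 3.44 + 6.61 = 25.17 ≈ 25.2 mm.

PW ≈ 25.2 mm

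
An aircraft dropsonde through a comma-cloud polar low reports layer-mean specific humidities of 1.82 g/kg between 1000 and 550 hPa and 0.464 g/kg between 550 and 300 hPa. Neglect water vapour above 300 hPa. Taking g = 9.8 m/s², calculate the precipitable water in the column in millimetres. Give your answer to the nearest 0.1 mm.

Precipitable water is the column-integrated vapour mass per unit area: PW = (1/g) Σ q̄ Δp, with q in kg/kg and Δp in Pa (1 kg/m² of water = 1 mm).
Layer 1000–550 hPa: Δp = 450 hPa = 45000 Pa, q̄ = 0.00182 kg/kg → 0.00182 × 45000 / 9.8 = 8.36 mm
Layer 550–300 hPa: Δp = 250 hPa = 25000 Pa, q̄ = 0.000464 kg/kg → 0.000464 × 25000 / 9.8 = 1.18 mm
PW = 8.36 + 1.18 = 9.54 ≈ 9.5 mm.

PW ≈ 9.5 mm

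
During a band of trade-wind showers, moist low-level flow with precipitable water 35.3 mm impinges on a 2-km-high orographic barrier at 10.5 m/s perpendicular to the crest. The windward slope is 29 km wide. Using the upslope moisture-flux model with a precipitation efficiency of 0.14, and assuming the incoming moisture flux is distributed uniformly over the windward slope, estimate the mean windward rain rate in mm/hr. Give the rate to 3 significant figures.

Incoming column moisture flux per unit ridge length: F = V × PW = 10.5 × 35.3 = 370.65 mm·m/s.
Spread over the 29 km slope with efficiency ε = 0.14: R = ε·F/W = 0.14 × 370.65 / 29000 m = 1.789e-03 mm/s.
R = 1.789e-03 × 3600 = 6.44 mm/hr.

R ≈ 6.44 mm/hr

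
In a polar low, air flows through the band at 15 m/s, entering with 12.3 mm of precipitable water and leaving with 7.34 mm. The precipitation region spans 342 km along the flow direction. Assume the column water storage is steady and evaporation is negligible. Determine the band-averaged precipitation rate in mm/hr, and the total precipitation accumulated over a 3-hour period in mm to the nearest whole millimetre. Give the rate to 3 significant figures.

R ≈ 0.783 mm/hr; total ≈ 2 mm

Column moisture flux per unit crosswind length is F = V × PW.
Inflow: F_in = 15 × 12.3 = 184.5 mm·m/s
Outflow: F_out = 15 × 7.34 = 110.1 mm·m/s
Steady-state rate R = (F_in − F_out)/L = (184.5 − 110.1) / 342000 m = 2.175e-04 mm/s.
R = 2.175e-04 × 3600 = 0.783 mm/hr.
Over 3 h: total = 0.783 × 3 = 2.349 ≈ 2 mm.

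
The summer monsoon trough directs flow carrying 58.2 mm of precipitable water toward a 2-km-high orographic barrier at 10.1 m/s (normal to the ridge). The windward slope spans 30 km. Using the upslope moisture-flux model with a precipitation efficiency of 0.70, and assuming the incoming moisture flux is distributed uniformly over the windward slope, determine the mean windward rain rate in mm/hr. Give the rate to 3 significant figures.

Incoming column moisture flux per unit ridge length: F = V × PW = 10.1 × 58.2 = 587.82 mm·m/s.
Spread over the 30 km slope with efficiency ε = 0.70: R = ε·F/W = 0.70 × 587.82 / 30000 m = 1.372e-02 mm/s.
R = 1.372e-02 × 3600 = 49.4 mm/hr.

R ≈ 49.4 mm/hr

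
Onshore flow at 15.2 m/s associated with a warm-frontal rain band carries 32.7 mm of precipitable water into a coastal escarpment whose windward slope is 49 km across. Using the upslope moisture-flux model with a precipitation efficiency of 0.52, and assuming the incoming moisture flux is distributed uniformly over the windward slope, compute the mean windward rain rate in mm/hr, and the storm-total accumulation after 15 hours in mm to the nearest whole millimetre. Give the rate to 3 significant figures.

Incoming column moisture flux per unit ridge length: F = V × PW = 15.2 × 32.7 = 497.04 mm·m/s.
Spread over the 49 km slope with efficiency ε = 0.52: R = ε·F/W = 0.52 × 497.04 / 49000 m = 5.275e-03 mm/s.
R = 5.275e-03 × 3600 = 19.0 mm/hr.
Over 15 h: total = 19.0 × 15 = 285 mm.

R ≈ 19.0 mm/hr; total ≈ 285 mm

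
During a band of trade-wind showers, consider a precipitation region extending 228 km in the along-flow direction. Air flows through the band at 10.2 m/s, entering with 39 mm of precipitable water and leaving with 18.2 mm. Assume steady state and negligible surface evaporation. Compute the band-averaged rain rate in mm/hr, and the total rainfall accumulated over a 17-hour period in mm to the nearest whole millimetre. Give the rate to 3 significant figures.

R ≈ 3.35 mm/hr; total ≈ 57 mm

Column moisture flux per unit crosswind length is F = V × PW.
Inflow: F_in = 10.2 × 39 = 397.8 mm·m/s
Outflow: F_out = 10.2 × 18.2 = 185.64 mm·m/s
Steady-state rate R = (F_in − F_out)/L = (397.8 − 185.64) / 228000 m = 9.305e-04 mm/s.
R = 9.305e-04 × 3600 = 3.35 mm/hr.
Over 17 h: total = 3.35 × 17 = 56.95 ≈ 57 mm.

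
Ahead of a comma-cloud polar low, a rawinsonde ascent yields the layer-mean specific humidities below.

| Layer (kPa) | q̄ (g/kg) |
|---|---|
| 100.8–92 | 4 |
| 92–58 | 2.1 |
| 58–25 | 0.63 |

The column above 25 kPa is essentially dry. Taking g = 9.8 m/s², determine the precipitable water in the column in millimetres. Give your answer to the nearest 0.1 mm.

Precipitable water is the column-integrated vapour mass per unit area: PW = (1/g) Σ q̄ Δp, with q in kg/kg and Δp in Pa (1 kg/m² of water = 1 mm).
Layer 100.8–92 kPa: Δp = 88 hPa = 8800 Pa, q̄ = 0.004 kg/kg → 0.004 × 8800 / 9.8 = 3.59 mm
Layer 92–58 kPa: Δp = 340 hPa = 34000 Pa, q̄ = 0.0021 kg/kg → 0.0021 × 34000 / 9.8 = 7.29 mm
Layer 58–25 kPa: Δp = 330 hPa = 33000 Pa, q̄ = 0.00063 kg/kg → 0.00063 × 33000 / 9.8 = 2.12 mm
PW = 3.59 + 7.29 + 2.12 = 13.00 ≈ 13.0 mm.

PW ≈ 13.0 mm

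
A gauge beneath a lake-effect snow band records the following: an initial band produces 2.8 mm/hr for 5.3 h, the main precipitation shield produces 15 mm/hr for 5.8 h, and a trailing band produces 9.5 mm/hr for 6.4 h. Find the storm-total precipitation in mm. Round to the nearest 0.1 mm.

total ≈ 162.6 mm

Total = Σ Rᵢ Δtᵢ = 2.8 × 5.3 + 15 × 5.8 + 9.5 × 6.4
      = 14.84 + 87 + 60.8 = 162.6 mm.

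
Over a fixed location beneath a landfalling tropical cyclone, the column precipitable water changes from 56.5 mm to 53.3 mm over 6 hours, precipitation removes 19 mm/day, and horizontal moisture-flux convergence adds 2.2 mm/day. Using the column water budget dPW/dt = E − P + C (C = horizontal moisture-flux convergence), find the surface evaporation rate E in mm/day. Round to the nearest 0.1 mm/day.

E ≈ 4.0 mm/day

dPW/dt = (53.3 − 56.5) mm / (6/24 day) = -12.800 mm/day.
E = dPW/dt + P − C = (-12.800) + 19 − (2.2) = 4.0 mm/day.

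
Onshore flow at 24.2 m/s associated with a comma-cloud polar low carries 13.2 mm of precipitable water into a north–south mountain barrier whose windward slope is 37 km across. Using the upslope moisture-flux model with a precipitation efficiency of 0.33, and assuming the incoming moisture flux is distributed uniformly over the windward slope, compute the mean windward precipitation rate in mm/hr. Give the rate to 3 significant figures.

R ≈ 10.3 mm/hr

Incoming column moisture flux per unit ridge length: F = V × PW = 24.2 × 13.2 = 319.44 mm·m/s.
Spread over the 37 km slope with efficiency ε = 0.33: R = ε·F/W = 0.33 × 319.44 / 37000 m = 2.849e-03 mm/s.
R = 2.849e-03 × 3600 = 10.3 mm/hr.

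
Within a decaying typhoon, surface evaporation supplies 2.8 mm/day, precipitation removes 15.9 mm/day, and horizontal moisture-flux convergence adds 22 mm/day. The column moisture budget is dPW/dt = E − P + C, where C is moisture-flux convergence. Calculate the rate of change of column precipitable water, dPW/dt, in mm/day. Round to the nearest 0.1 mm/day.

dPW/dt ≈ 8.9 mm/day

dPW/dt = E − P + C = 2.8 − 15.9 + (22) = 8.9 mm/day.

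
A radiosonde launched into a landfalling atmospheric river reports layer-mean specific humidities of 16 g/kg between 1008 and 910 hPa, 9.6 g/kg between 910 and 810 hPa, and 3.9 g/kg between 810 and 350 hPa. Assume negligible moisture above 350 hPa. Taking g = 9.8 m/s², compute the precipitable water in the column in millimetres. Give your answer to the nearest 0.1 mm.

PW ≈ 44.1 mm

Precipitable water is the column-integrated vapour mass per unit area: PW = (1/g) Σ q̄ Δp, with q in kg/kg and Δp in Pa (1 kg/m² of water = 1 mm).
Layer 1008–910 hPa: Δp = 98 hPa = 9800 Pa, q̄ = 0.016 kg/kg → 0.016 × 9800 / 9.8 = 16.00 mm
Layer 910–810 hPa: Δp = 100 hPa = 10000 Pa, q̄ = 0.0096 kg/kg → 0.0096 × 10000 / 9.8 = 9.80 mm
Layer 810–350 hPa: Δp = 460 hPa = 46000 Pa, q̄ = 0.0039 kg/kg → 0.0039 × 46000 / 9.8 = 18.31 mm
PW = 16.00 + 9.80 + 18.31 = 44.11 ≈ 44.1 mm.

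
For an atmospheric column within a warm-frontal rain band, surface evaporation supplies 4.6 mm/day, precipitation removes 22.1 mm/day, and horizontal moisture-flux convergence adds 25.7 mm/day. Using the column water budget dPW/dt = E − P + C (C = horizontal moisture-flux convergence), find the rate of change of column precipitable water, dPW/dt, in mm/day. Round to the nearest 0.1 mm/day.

dPW/dt ≈ 8.2 mm/day

dPW/dt = E − P + C = 4.6 − 22.1 + (25.7) = 8.2 mm/day.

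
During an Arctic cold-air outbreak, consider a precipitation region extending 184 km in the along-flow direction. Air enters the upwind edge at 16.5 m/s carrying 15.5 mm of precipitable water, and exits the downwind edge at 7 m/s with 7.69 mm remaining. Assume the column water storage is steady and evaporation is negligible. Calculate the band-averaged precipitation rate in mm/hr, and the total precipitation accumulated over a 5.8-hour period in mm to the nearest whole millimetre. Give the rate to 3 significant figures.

Column moisture flux per unit crosswind length is F = V × PW.
Inflow: F_in = 16.5 × 15.5 = 255.75 mm·m/s
Outflow: F_out = 7 × 7.69 = 53.83 mm·m/s
Steady-state rate R = (F_in − F_out)/L = (255.75 − 53.83) / 184000 m = 1.097e-03 mm/s.
R = 1.097e-03 × 3600 = 3.95 mm/hr.
Over 5.8 h: total = 3.95 × 5.8 = 22.91 ≈ 23 mm.

R ≈ 3.95 mm/hr; total ≈ 23 mm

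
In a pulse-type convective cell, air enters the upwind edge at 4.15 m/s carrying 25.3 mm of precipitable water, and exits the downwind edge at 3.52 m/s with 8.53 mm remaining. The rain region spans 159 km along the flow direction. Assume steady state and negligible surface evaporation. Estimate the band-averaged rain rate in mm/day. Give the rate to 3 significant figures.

Column moisture flux per unit crosswind length is F = V × PW.
Inflow: F_in = 4.15 × 25.3 = 104.995 mm·m/s
Outflow: F_out = 3.52 × 8.53 = 30.0256 mm·m/s
Steady-state rate R = (F_in − F_out)/L = (104.995 − 30.0256) / 159000 m = 4.715e-04 mm/s.
R = 4.715e-04 × 3600 × 24 = 40.7 mm/day.

R ≈ 40.7 mm/day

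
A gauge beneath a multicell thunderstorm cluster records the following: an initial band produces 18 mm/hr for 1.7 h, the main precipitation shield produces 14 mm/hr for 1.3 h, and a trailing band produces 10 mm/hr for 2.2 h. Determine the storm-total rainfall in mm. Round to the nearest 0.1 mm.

total ≈ 70.8 mm

Total = Σ Rᵢ Δtᵢ = 18 × 1.7 + 14 × 1.3 + 10 × 2.2
      = 30.6 + 18.2 + 22 = 70.8 mm.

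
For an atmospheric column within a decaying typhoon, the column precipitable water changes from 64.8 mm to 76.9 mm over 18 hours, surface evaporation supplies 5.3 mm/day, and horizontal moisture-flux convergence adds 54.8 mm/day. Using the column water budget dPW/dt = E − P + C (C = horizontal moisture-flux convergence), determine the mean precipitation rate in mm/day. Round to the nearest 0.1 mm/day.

P ≈ 44.0 mm/day

dPW/dt = (76.9 − 64.8) mm / (18/24 day) = +16.133 mm/day.
P = E + C − dPW/dt = 5.3 + (54.8) − (+16.133) = 44.0 mm/day.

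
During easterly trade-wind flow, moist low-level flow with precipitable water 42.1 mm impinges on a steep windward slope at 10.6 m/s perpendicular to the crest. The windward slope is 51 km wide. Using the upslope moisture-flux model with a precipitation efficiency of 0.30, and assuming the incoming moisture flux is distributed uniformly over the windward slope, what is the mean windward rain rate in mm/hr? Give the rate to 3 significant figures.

Incoming column moisture flux per unit ridge length: F = V × PW = 10.6 × 42.1 = 446.26 mm·m/s.
Spread over the 51 km slope with efficiency ε = 0.30: R = ε·F/W = 0.30 × 446.26 / 51000 m = 2.625e-03 mm/s.
R = 2.625e-03 × 3600 = 9.45 mm/hr.

R ≈ 9.45 mm/hr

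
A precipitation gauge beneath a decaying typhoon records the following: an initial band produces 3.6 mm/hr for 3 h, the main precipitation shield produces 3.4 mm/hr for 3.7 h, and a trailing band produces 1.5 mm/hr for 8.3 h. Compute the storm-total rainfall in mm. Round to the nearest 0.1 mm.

Total = Σ Rᵢ Δtᵢ = 3.6 × 3 + 3.4 × 3.7 + 1.5 × 8.3
      = 10.8 + 12.58 + 12.45 = 35.8 mm.

total ≈ 35.8 mm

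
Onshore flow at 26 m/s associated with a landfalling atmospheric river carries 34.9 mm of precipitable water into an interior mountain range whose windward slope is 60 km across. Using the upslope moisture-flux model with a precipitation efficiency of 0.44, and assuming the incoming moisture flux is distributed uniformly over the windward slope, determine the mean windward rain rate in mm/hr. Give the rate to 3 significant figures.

Incoming column moisture flux per unit ridge length: F = V × PW = 26 × 34.9 = 907.4 mm·m/s.
Spread over the 60 km slope with efficiency ε = 0.44: R = ε·F/W = 0.44 × 907.4 / 60000 m = 6.654e-03 mm/s.
R = 6.654e-03 × 3600 = 24.0 mm/hr.

R ≈ 24.0 mm/hr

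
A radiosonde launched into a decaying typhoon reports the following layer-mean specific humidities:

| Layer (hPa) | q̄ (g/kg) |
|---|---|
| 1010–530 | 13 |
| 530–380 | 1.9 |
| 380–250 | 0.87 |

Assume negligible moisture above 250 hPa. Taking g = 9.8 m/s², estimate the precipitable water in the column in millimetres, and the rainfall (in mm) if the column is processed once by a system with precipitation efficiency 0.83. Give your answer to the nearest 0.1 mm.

Precipitable water is the column-integrated vapour mass per unit area: PW = (1/g) Σ q̄ Δp, with q in kg/kg and Δp in Pa (1 kg/m² of water = 1 mm).
Layer 1010–530 hPa: Δp = 480 hPa = 48000 Pa, q̄ = 0.013 kg/kg → 0.013 × 48000 / 9.8 = 63.67 mm
Layer 530–380 hPa: Δp = 150 hPa = 15000 Pa, q̄ = 0.0019 kg/kg → 0.0019 × 15000 / 9.8 = 2.91 mm
Layer 380–250 hPa: Δp = 130 hPa = 13000 Pa, q̄ = 0.00087 kg/kg → 0.00087 × 13000 / 9.8 = 1.15 mm
PW = 63.67 + 2.91 + 1.15 = 67.73 ≈ 67.7 mm.
Rainfall = ε × PW = 0.83 × 67.7 = 56.2 mm.

PW ≈ 67.7 mm; rainfall ≈ 56.2 mm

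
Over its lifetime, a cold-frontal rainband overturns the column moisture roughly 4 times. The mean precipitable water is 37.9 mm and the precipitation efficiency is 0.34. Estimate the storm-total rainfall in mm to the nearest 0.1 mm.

Each cycle deposits ε × PW = 0.34 × 37.9 = 12.886 mm.
Over 4 cycles: 4 × 12.886 = 51.5 mm.

rainfall ≈ 51.5 mm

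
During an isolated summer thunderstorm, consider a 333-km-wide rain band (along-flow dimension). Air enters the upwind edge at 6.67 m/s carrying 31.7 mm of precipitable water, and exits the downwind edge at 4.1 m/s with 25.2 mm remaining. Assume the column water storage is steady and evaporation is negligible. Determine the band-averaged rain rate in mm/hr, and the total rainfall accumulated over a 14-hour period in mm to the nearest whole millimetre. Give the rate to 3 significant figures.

R ≈ 1.17 mm/hr; total ≈ 16 mm

Column moisture flux per unit crosswind length is F = V × PW.
Inflow: F_in = 6.67 × 31.7 = 211.439 mm·m/s
Outflow: F_out = 4.1 × 25.2 = 103.32 mm·m/s
Steady-state rate R = (F_in − F_out)/L = (211.439 − 103.32) / 333000 m = 3.247e-04 mm/s.
R = 3.247e-04 × 3600 = 1.17 mm/hr.
Over 14 h: total = 1.17 × 14 = 16.38 ≈ 16 mm.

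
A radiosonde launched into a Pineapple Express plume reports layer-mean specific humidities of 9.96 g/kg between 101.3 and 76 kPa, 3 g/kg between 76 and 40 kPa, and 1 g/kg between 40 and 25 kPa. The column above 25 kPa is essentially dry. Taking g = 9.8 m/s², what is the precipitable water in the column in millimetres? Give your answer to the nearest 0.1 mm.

Precipitable water is the column-integrated vapour mass per unit area: PW = (1/g) Σ q̄ Δp, with q in kg/kg and Δp in Pa (1 kg/m² of water = 1 mm).
Layer 101.3–76 kPa: Δp = 253 hPa = 25300 Pa, q̄ = 0.00996 kg/kg → 0.00996 × 25300 / 9.8 = 25.71 mm
Layer 76–40 kPa: Δp = 360 hPa = 36000 Pa, q̄ = 0.003 kg/kg → 0.003 × 36000 / 9.8 = 11.02 mm
Layer 40–25 kPa: Δp = 150 hPa = 15000 Pa, q̄ = 0.001 kg/kg → 0.001 × 15000 / 9.8 = 1.53 mm
PW = 25.71 + 11.02 + 1.53 = 38.26 ≈ 38.3 mm.

PW ≈ 38.3 mm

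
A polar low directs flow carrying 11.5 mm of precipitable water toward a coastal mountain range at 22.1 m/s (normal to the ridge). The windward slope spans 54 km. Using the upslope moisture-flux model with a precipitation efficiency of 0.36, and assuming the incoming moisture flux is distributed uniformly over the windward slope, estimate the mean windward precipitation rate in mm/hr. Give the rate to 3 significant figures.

R ≈ 6.10 mm/hr

Incoming column moisture flux per unit ridge length: F = V × PW = 22.1 × 11.5 = 254.15 mm·m/s.
Spread over the 54 km slope with efficiency ε = 0.36: R = ε·F/W = 0.36 × 254.15 / 54000 m = 1.694e-03 mm/s.
R = 1.694e-03 × 3600 = 6.10 mm/hr.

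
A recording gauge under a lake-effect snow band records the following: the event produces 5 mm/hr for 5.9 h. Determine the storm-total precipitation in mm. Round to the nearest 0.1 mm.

total ≈ 29.5 mm

Total = Σ Rᵢ Δtᵢ = 5 × 5.9
      = 29.5 = 29.5 mm.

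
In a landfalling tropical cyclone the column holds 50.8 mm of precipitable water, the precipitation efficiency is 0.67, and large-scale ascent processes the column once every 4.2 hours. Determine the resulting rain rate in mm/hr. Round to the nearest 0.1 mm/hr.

R ≈ 8.1 mm/hr

Each overturning extracts ε × PW = 0.67 × 50.8 = 34.036 mm.
Rate = ε·PW / τ = 34.036 / 4.2 h = 8.1 mm/hr.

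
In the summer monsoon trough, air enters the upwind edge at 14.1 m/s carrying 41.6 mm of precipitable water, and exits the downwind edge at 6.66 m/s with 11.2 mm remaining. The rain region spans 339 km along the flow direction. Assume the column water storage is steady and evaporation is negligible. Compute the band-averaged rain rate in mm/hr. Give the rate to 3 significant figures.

R ≈ 5.44 mm/hr

Column moisture flux per unit crosswind length is F = V × PW.
Inflow: F_in = 14.1 × 41.6 = 586.56 mm·m/s
Outflow: F_out = 6.66 × 11.2 = 74.592 mm·m/s
Steady-state rate R = (F_in − F_out)/L = (586.56 − 74.592) / 339000 m = 1.510e-03 mm/s.
R = 1.510e-03 × 3600 = 5.44 mm/hr.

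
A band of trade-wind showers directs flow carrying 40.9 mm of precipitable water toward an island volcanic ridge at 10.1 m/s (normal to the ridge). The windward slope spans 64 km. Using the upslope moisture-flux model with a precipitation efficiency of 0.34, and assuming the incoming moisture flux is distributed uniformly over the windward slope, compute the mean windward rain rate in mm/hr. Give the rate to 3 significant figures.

Incoming column moisture flux per unit ridge length: F = V × PW = 10.1 × 40.9 = 413.09 mm·m/s.
Spread over the 64 km slope with efficiency ε = 0.34: R = ε·F/W = 0.34 × 413.09 / 64000 m = 2.195e-03 mm/s.
R = 2.195e-03 × 3600 = 7.90 mm/hr.

R ≈ 7.90 mm/hr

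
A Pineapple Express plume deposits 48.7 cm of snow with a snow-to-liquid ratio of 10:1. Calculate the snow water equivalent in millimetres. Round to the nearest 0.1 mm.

SWE = snow depth / ratio = 48.7 cm / 10 = 4.870 cm = 48.7 mm.

SWE ≈ 48.7 mm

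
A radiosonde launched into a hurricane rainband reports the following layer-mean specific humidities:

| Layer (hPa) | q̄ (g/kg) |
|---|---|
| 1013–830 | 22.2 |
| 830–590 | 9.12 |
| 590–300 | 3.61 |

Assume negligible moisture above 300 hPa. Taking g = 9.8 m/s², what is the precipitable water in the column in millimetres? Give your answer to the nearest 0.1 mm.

PW ≈ 74.5 mm

Precipitable water is the column-integrated vapour mass per unit area: PW = (1/g) Σ q̄ Δp, with q in kg/kg and Δp in Pa (1 kg/m² of water = 1 mm).
Layer 1013–830 hPa: Δp = 183 hPa = 18300 Pa, q̄ = 0.0222 kg/kg → 0.0222 × 18300 / 9.8 = 41.46 mm
Layer 830–590 hPa: Δp = 240 hPa = 24000 Pa, q̄ = 0.00912 kg/kg → 0.00912 × 24000 / 9.8 = 22.33 mm
Layer 590–300 hPa: Δp = 290 hPa = 29000 Pa, q̄ = 0.00361 kg/kg → 0.00361 × 29000 / 9.8 = 10.68 mm
PW = 41.46 + 22.33 + 10.68 = 74.47 ≈ 74.5 mm.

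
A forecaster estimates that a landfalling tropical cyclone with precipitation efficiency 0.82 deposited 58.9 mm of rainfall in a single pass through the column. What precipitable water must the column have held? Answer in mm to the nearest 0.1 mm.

PW = rainfall / ε = 58.9 / 0.82 = 71.8 mm.

PW ≈ 71.8 mm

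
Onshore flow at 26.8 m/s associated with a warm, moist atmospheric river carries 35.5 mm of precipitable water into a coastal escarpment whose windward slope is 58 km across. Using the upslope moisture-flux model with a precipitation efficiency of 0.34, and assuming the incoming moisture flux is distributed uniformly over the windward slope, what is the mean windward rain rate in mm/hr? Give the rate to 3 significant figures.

R ≈ 20.1 mm/hr

Incoming column moisture flux per unit ridge length: F = V × PW = 26.8 × 35.5 = 951.4 mm·m/s.
Spread over the 58 km slope with efficiency ε = 0.34: R = ε·F/W = 0.34 × 951.4 / 58000 m = 5.577e-03 mm/s.
R = 5.577e-03 × 3600 = 20.1 mm/hr.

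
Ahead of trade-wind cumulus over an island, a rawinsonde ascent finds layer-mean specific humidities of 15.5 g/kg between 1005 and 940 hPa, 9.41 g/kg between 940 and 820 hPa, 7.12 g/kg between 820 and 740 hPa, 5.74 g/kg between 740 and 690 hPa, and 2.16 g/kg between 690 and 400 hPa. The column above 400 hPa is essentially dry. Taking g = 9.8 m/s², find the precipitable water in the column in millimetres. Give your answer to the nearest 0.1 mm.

PW ≈ 36.9 mm

Precipitable water is the column-integrated vapour mass per unit area: PW = (1/g) Σ q̄ Δp, with q in kg/kg and Δp in Pa (1 kg/m² of water = 1 mm).
Layer 1005–940 hPa: Δp = 65 hPa = 6500 Pa, q̄ = 0.0155 kg/kg → 0.0155 × 6500 / 9.8 = 10.28 mm
Layer 940–820 hPa: Δp = 120 hPa = 12000 Pa, q̄ = 0.00941 kg/kg → 0.00941 × 12000 / 9.8 = 11.52 mm
Layer 820–740 hPa: Δp = 80 hPa = 8000 Pa, q̄ = 0.00712 kg/kg → 0.00712 × 8000 / 9.8 = 5.81 mm
Layer 740–690 hPa: Δp = 50 hPa = 5000 Pa, q̄ = 0.00574 kg/kg → 0.00574 × 5000 / 9.8 = 2.93 mm
Layer 690–400 hPa: Δp = 290 hPa = 29000 Pa, q̄ = 0.00216 kg/kg → 0.00216 × 29000 / 9.8 = 6.39 mm
PW = 10.28 + 11.52 + 5.81 + 2.93 + 6.39 = 36.93 ≈ 36.9 mm.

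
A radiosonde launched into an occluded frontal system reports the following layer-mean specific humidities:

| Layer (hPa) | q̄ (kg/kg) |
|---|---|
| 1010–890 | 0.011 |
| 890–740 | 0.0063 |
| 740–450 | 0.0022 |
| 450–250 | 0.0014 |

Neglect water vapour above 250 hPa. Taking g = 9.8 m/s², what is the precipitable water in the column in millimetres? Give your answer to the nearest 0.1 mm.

Precipitable water is the column-integrated vapour mass per unit area: PW = (1/g) Σ q̄ Δp, with q in kg/kg and Δp in Pa (1 kg/m² of water = 1 mm).
Layer 1010–890 hPa: Δp = 120 hPa = 12000 Pa, q̄ = 0.011 kg/kg → 0.011 × 12000 / 9.8 = 13.47 mm
Layer 890–740 hPa: Δp = 150 hPa = 15000 Pa, q̄ = 0.0063 kg/kg → 0.0063 × 15000 / 9.8 = 9.64 mm
Layer 740–450 hPa: Δp = 290 hPa = 29000 Pa, q̄ = 0.0022 kg/kg → 0.0022 × 29000 / 9.8 = 6.51 mm
Layer 450–250 hPa: Δp = 200 hPa = 20000 Pa, q̄ = 0.0014 kg/kg → 0.0014 × 20000 / 9.8 = 2.86 mm
PW = 13.47 + 9.64 + 6.51 + 2.86 = 32.48 ≈ 32.5 mm.

PW ≈ 32.5 mm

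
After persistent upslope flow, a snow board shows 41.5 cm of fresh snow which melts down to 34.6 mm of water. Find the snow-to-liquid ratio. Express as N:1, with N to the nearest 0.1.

ratio ≈ 12.0

Ratio = snow depth / SWE = 415 mm / 34.6 mm = 12.0, i.e. 12.0:1.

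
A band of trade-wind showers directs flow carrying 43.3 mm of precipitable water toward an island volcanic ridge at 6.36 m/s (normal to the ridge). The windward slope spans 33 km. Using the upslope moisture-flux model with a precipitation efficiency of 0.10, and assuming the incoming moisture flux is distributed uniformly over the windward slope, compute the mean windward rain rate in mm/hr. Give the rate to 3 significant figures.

Incoming column moisture flux per unit ridge length: F = V × PW = 6.36 × 43.3 = 275.388 mm·m/s.
Spread over the 33 km slope with efficiency ε = 0.10: R = ε·F/W = 0.10 × 275.388 / 33000 m = 8.345e-04 mm/s.
R = 8.345e-04 × 3600 = 3.00 mm/hr.

R ≈ 3.00 mm/hr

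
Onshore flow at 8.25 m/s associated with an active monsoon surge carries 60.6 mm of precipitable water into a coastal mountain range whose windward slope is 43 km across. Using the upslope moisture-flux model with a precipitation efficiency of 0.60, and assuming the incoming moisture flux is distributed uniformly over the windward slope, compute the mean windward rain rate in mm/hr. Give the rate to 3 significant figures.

R ≈ 25.1 mm/hr

Incoming column moisture flux per unit ridge length: F = V × PW = 8.25 × 60.6 = 499.95 mm·m/s.
Spread over the 43 km slope with efficiency ε = 0.60: R = ε·F/W = 0.60 × 499.95 / 43000 m = 6.976e-03 mm/s.
R = 6.976e-03 × 3600 = 25.1 mm/hr.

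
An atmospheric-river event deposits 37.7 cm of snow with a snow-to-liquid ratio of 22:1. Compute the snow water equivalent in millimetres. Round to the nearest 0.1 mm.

SWE = snow depth / ratio = 37.7 cm / 22 = 1.714 cm = 17.1 mm.

SWE ≈ 17.1 mm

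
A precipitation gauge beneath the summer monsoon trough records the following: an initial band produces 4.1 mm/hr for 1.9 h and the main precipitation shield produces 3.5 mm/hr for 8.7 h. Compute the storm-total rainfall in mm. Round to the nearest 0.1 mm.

total ≈ 38.2 mm

Total = Σ Rᵢ Δtᵢ = 4.1 × 1.9 + 3.5 × 8.7
      = 7.79 + 30.45 = 38.2 mm.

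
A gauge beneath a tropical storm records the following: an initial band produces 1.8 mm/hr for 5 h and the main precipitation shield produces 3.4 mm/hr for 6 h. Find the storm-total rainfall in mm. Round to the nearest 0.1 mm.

total ≈ 29.4 mm

Total = Σ Rᵢ Δtᵢ = 1.8 × 5 + 3.4 × 6
      = 9 + 20.4 = 29.4 mm.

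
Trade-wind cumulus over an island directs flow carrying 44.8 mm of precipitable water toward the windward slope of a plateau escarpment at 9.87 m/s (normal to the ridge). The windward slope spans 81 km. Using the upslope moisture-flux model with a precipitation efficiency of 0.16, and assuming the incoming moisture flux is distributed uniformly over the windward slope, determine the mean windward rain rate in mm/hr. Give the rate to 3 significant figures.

Incoming column moisture flux per unit ridge length: F = V × PW = 9.87 × 44.8 = 442.176 mm·m/s.
Spread over the 81 km slope with efficiency ε = 0.16: R = ε·F/W = 0.16 × 442.176 / 81000 m = 8.734e-04 mm/s.
R = 8.734e-04 × 3600 = 3.14 mm/hr.

R ≈ 3.14 mm/hr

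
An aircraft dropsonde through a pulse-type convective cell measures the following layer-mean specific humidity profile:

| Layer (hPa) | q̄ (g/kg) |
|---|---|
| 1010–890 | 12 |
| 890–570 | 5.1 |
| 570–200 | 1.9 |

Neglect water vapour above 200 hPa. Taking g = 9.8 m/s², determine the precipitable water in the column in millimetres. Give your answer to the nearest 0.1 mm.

Precipitable water is the column-integrated vapour mass per unit area: PW = (1/g) Σ q̄ Δp, with q in kg/kg and Δp in Pa (1 kg/m² of water = 1 mm).
Layer 1010–890 hPa: Δp = 120 hPa = 12000 Pa, q̄ = 0.012 kg/kg → 0.012 × 12000 / 9.8 = 14.69 mm
Layer 890–570 hPa: Δp = 320 hPa = 32000 Pa, q̄ = 0.0051 kg/kg → 0.0051 × 32000 / 9.8 = 16.65 mm
Layer 570–200 hPa: Δp = 370 hPa = 37000 Pa, q̄ = 0.0019 kg/kg → 0.0019 × 37000 / 9.8 = 7.17 mm
PW = 14.69 + 16.65 + 7.17 = 38.51 ≈ 38.5 mm.

PW ≈ 38.5 mm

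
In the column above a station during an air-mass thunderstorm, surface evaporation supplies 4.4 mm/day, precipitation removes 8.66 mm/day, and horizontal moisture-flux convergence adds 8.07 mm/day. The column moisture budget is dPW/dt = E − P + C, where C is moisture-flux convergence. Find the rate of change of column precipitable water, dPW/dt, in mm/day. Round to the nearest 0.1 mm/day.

dPW/dt ≈ 3.8 mm/day

dPW/dt = E − P + C = 4.4 − 8.66 + (8.07) = 3.8 mm/day.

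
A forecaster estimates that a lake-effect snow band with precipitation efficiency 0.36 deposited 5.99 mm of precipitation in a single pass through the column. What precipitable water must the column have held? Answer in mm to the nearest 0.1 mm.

PW = precipitation / ε = 5.99 / 0.36 = 16.6 mm.

PW ≈ 16.6 mm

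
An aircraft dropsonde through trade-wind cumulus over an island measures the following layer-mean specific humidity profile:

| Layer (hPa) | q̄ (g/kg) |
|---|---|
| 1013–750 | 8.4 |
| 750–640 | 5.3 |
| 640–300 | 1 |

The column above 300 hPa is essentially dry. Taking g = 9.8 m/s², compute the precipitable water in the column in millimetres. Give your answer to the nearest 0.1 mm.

Precipitable water is the column-integrated vapour mass per unit area: PW = (1/g) Σ q̄ Δp, with q in kg/kg and Δp in Pa (1 kg/m² of water = 1 mm).
Layer 1013–750 hPa: Δp = 263 hPa = 26300 Pa, q̄ = 0.0084 kg/kg → 0.0084 × 26300 / 9.8 = 22.54 mm
Layer 750–640 hPa: Δp = 110 hPa = 11000 Pa, q̄ = 0.0053 kg/kg → 0.0053 × 11000 / 9.8 = 5.95 mm
Layer 640–300 hPa: Δp = 340 hPa = 34000 Pa, q̄ = 0.001 kg/kg → 0.001 × 34000 / 9.8 = 3.47 mm
PW = 22.54 + 5.95 + 3.47 = 31.96 ≈ 32.0 mm.

PW ≈ 32.0 mm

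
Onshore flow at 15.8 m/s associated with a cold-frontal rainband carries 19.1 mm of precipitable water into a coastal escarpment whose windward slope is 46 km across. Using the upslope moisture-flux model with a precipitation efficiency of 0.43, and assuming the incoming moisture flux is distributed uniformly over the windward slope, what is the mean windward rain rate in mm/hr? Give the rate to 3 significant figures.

R ≈ 10.2 mm/hr

Incoming column moisture flux per unit ridge length: F = V × PW = 15.8 × 19.1 = 301.78 mm·m/s.
Spread over the 46 km slope with efficiency ε = 0.43: R = ε·F/W = 0.43 × 301.78 / 46000 m = 2.821e-03 mm/s.
R = 2.821e-03 × 3600 = 10.2 mm/hr.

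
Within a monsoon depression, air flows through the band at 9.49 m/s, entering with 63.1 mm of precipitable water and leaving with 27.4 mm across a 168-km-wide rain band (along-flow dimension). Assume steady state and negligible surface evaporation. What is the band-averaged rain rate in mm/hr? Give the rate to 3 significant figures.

Column moisture flux per unit crosswind length is F = V × PW.
Inflow: F_in = 9.49 × 63.1 = 598.819 mm·m/s
Outflow: F_out = 9.49 × 27.4 = 260.026 mm·m/s
Steady-state rate R = (F_in − F_out)/L = (598.819 − 260.026) / 168000 m = 2.017e-03 mm/s.
R = 2.017e-03 × 3600 = 7.26 mm/hr.

R ≈ 7.26 mm/hr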